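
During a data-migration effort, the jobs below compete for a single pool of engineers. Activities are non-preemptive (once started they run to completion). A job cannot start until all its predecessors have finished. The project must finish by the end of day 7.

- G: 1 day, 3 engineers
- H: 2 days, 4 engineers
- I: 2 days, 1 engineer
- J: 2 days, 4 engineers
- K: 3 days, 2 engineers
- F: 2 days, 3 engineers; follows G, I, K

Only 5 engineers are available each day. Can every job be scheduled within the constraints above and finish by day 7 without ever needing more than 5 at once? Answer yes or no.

no

The minimum achievable peak is 6; 5 < 6, so no feasible schedule stays within the cap.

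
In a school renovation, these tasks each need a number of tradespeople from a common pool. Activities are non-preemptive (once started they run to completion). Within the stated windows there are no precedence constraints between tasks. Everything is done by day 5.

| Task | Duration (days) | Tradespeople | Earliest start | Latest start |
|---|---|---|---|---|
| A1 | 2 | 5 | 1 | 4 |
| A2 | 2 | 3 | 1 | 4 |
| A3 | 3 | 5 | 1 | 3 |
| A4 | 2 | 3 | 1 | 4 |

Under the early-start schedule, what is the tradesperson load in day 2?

16

At early start, day 2 has: A1, A2, A3, A4.
Demand: 5 + 3 + 5 + 3 = 16.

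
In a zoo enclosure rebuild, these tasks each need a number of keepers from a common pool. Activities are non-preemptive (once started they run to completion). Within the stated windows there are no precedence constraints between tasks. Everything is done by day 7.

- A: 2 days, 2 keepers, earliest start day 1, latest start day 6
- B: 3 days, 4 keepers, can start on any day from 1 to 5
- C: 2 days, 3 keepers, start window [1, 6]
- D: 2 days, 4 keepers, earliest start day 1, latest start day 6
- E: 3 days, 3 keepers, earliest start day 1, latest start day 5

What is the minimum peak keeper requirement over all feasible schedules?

7

Early-start (A@1, B@1, C@1, D@1, E@1) gives peak 16: d1:16  d2:16  d3:7  d4:0  d5:0  d6:0  d7:0.
Shift C→3, D→4, E→5.
Schedule A@1, B@1, C@3, D@4, E@5: d1:6  d2:6  d3:7  d4:7  d5:7  d6:3  d7:3 — peak 7.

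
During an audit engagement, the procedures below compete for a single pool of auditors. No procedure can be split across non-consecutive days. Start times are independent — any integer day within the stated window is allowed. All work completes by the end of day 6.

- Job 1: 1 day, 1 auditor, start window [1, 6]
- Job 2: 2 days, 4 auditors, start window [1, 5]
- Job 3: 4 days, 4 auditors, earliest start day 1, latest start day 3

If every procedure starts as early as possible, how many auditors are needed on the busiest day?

9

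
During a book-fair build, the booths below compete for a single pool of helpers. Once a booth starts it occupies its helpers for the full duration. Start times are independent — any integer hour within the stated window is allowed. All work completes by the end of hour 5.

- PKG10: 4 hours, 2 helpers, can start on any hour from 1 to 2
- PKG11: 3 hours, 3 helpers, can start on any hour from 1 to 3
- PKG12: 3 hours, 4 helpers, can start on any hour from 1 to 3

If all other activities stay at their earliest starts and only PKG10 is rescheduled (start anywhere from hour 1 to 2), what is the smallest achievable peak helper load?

9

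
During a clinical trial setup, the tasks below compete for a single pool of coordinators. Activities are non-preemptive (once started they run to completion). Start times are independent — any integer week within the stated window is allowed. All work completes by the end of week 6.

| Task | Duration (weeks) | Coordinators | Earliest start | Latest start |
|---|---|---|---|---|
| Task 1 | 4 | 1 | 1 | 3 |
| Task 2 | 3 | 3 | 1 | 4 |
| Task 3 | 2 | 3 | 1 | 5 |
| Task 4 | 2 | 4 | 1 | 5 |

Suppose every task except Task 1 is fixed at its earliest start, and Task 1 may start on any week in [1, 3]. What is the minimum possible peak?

Task 1@1: w1:11  w2:11  w3:4  w4:1  w5:0  w6:0 → peak 11
Task 1@2: w1:10  w2:11  w3:4  w4:1  w5:1  w6:0 → peak 11
Task 1@3: w1:10  w2:10  w3:4  w4:1  w5:1  w6:1 → peak 10
Best is Task 1@3, peak 10.

10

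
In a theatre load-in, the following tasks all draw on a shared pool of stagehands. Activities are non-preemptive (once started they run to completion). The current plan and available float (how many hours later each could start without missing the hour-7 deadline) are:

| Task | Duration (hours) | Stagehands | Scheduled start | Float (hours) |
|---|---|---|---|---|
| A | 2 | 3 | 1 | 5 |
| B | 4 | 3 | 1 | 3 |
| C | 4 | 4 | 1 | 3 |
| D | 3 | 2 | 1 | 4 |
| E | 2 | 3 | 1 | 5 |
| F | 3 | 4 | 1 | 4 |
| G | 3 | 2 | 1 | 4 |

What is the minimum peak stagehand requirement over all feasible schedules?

Early-start (A@1, B@1, C@1, D@1, E@1, F@1, G@1) gives peak 21: h1:21  h2:21  h3:15  h4:7  h5:0  h6:0  h7:0.
Shift D→3, E→6, F→5, G→5.
Schedule A@1, B@1, C@1, D@3, E@6, F@5, G@5: h1:10  h2:10  h3:9  h4:9  h5:8  h6:9  h7:9 — peak 10.
Total stagehand-hours = 64 over 7 hours ⇒ peak ≥ ⌈64/7⌉ = 10, so 10 is optimal.

10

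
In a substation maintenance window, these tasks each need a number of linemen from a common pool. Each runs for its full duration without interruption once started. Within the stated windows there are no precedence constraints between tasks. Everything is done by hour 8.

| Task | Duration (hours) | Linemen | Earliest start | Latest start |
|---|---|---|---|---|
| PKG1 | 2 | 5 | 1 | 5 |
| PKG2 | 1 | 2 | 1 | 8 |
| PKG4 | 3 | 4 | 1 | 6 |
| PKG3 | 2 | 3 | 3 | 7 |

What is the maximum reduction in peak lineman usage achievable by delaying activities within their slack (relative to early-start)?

6

Early-start peak: h1:11  h2:9  h3:7  h4:3  h5:0  h6:0  h7:0  h8:0 ⇒ 11.
Leveled (PKG1@1, PKG2@3, PKG4@4, PKG3@7): h1:5  h2:5  h3:2  h4:4  h5:4  h6:4  h7:3  h8:3 ⇒ 5.
Reduction 11 − 5 = 6.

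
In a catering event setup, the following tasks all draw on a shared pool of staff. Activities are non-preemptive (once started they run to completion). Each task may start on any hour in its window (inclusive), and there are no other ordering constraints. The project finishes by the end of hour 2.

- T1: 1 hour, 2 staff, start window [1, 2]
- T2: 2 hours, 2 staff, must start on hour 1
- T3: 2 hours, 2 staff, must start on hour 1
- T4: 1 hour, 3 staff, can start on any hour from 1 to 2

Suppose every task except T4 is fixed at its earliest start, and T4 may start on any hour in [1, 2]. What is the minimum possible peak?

T4@1: h1:9  h2:4 → peak 9
T4@2: h1:6  h2:7 → peak 7
Best is T4@2, peak 7.

7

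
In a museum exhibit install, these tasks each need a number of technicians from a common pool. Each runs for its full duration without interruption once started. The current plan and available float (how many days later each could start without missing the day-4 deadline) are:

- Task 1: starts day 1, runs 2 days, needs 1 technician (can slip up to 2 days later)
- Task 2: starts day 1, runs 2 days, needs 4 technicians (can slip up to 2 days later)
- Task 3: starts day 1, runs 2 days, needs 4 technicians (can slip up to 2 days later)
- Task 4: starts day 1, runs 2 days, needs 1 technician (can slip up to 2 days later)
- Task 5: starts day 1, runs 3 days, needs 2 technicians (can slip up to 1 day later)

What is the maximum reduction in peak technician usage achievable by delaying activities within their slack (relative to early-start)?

Early-start peak: d1:12  d2:12  d3:2  d4:0 ⇒ 12.
Leveled (Task 1@1, Task 2@1, Task 3@3, Task 4@3, Task 5@1): d1:7  d2:7  d3:7  d4:5 ⇒ 7.
Reduction 12 − 7 = 5.

5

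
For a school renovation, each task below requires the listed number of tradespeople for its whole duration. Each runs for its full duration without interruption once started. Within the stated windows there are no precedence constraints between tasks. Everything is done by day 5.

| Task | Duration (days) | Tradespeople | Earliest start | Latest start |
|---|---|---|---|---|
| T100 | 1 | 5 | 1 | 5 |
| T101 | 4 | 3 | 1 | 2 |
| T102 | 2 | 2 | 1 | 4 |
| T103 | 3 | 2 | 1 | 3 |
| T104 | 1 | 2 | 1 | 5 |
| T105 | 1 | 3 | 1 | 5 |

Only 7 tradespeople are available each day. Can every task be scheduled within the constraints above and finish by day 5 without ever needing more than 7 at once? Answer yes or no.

yes

Schedule T100@1, T101@2, T102@1, T103@2, T104@3, T105@5: d1:7  d2:7  d3:7  d4:5  d5:6 — peak 7 ≤ 7.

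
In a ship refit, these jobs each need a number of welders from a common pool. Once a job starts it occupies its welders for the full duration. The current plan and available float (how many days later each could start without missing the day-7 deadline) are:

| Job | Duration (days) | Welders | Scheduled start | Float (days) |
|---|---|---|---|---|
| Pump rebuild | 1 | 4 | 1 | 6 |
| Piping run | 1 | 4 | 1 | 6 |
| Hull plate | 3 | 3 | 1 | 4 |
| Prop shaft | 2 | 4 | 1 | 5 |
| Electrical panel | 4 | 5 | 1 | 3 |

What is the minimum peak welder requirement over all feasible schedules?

Early-start (Pump rebuild@1, Piping run@1, Hull plate@1, Prop shaft@1, Electrical panel@1) gives peak 20: d1:20  d2:12  d3:8  d4:5  d5:0  d6:0  d7:0.
Shift Hull plate→2, Prop shaft→2, Electrical panel→4.
Schedule Pump rebuild@1, Piping run@1, Hull plate@2, Prop shaft@2, Electrical panel@4: d1:8  d2:7  d3:7  d4:8  d5:5  d6:5  d7:5 — peak 8.

8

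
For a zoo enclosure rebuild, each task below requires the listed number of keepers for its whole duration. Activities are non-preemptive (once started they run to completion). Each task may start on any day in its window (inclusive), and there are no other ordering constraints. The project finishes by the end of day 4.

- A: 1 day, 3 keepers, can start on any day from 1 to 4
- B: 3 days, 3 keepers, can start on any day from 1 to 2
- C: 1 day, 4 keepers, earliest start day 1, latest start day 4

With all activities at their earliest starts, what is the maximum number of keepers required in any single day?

Early-start schedule: A@1, B@1, C@1.
Load per day: day 1: 10, day 2: 3, day 3: 3, day 4: 0.
Peak is 10.

10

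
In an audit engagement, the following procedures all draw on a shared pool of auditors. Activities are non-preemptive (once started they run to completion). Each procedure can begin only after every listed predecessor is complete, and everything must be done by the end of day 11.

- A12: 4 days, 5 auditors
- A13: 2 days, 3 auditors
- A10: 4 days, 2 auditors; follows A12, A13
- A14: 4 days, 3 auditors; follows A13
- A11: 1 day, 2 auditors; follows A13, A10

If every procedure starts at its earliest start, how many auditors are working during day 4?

8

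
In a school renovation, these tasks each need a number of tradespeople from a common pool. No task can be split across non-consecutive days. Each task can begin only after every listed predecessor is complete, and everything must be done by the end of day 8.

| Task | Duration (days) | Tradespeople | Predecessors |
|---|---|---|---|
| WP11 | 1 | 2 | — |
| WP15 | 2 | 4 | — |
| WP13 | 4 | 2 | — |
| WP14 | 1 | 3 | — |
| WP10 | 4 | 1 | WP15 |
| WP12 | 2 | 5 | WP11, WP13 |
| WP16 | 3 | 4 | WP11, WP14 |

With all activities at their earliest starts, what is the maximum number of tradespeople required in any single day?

11

Early-start schedule: WP11@1, WP15@1, WP13@1, WP14@1, WP10@3, WP12@5, WP16@2.
Load per day: day 1: 11, day 2: 10, day 3: 7, day 4: 7, day 5: 6, day 6: 6, day 7: 0, day 8: 0.
Peak is 11.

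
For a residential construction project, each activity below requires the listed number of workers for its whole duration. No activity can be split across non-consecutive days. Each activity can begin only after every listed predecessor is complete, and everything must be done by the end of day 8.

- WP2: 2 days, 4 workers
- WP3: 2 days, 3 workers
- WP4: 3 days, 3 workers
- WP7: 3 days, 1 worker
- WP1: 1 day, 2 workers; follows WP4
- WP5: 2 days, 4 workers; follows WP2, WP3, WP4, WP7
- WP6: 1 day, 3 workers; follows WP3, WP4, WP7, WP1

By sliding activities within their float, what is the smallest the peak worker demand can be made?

Early-start (WP2@1, WP3@1, WP4@1, WP7@1, WP1@4, WP5@4, WP6@5) gives peak 11: d1:11  d2:11  d3:4  d4:6  d5:7  d6:0  d7:0  d8:0.
Shift WP3→4, WP4→3, WP1→6, WP5→6, WP6→8.
Schedule WP2@1, WP3@4, WP4@3, WP7@1, WP1@6, WP5@6, WP6@8: d1:5  d2:5  d3:4  d4:6  d5:6  d6:6  d7:4  d8:3 — peak 6.

6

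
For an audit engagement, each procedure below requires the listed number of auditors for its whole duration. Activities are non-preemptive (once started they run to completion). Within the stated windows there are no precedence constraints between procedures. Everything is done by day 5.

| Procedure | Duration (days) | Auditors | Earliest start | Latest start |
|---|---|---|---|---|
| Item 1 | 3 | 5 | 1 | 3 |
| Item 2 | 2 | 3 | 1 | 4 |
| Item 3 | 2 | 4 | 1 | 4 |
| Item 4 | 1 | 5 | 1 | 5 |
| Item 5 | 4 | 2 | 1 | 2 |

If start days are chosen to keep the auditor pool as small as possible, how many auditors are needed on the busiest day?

10

Early-start (Item 1@1, Item 2@1, Item 3@1, Item 4@1, Item 5@1) gives peak 19: d1:19  d2:14  d3:7  d4:2  d5:0.
Shift Item 3→4, Item 4→5.
Schedule Item 1@1, Item 2@1, Item 3@4, Item 4@5, Item 5@1: d1:10  d2:10  d3:7  d4:6  d5:9 — peak 10.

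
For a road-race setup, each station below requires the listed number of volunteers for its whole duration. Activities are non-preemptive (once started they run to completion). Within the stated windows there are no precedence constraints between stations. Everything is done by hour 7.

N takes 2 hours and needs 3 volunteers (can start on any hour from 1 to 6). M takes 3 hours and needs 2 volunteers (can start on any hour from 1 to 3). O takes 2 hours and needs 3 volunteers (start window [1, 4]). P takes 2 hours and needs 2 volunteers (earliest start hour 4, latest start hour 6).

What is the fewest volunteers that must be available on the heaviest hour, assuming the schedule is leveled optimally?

4

Early-start (N@1, M@1, O@1, P@4) gives peak 8: h1:8  h2:8  h3:2  h4:2  h5:2  h6:0  h7:0.
Shift N→6, M→3.
Schedule N@6, M@3, O@1, P@4: h1:3  h2:3  h3:2  h4:4  h5:4  h6:3  h7:3 — peak 4.
Total volunteer-hours = 22 over 7 hours ⇒ peak ≥ ⌈22/7⌉ = 4, so 4 is optimal.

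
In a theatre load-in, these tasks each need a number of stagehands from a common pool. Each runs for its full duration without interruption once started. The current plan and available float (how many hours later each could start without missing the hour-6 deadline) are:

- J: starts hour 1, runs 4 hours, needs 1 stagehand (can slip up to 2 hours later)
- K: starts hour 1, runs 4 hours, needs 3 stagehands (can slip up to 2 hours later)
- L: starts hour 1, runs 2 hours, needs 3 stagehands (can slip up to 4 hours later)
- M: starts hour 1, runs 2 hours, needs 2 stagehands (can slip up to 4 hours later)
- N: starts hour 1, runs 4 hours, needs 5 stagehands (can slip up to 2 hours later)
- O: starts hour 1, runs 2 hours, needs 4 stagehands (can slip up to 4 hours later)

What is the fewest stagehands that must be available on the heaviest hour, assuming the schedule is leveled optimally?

9

Early-start (J@1, K@1, L@1, M@1, N@1, O@1) gives peak 18: h1:18  h2:18  h3:9  h4:9  h5:0  h6:0.
Shift N→3, O→5.
Schedule J@1, K@1, L@1, M@1, N@3, O@5: h1:9  h2:9  h3:9  h4:9  h5:9  h6:9 — peak 9.
Total stagehand-hours = 54 over 6 hours ⇒ peak ≥ ⌈54/6⌉ = 9, so 9 is optimal.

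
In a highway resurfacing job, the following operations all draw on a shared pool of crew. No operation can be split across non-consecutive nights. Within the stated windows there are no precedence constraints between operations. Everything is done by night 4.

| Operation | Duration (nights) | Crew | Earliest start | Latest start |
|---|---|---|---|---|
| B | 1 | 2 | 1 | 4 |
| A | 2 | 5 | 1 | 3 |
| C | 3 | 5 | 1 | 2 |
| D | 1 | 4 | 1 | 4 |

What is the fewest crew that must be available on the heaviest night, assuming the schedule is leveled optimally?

10

Early-start (B@1, A@1, C@1, D@1) gives peak 16: n1:16  n2:10  n3:5  n4:0.
Shift C→2, D→3.
Schedule B@1, A@1, C@2, D@3: n1:7  n2:10  n3:9  n4:5 — peak 10.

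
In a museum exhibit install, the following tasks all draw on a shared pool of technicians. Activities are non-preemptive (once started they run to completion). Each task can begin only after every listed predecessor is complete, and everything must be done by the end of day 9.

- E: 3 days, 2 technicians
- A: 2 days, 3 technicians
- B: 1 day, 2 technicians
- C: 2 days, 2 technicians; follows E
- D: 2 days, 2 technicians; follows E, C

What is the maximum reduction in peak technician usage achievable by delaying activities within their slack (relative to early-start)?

3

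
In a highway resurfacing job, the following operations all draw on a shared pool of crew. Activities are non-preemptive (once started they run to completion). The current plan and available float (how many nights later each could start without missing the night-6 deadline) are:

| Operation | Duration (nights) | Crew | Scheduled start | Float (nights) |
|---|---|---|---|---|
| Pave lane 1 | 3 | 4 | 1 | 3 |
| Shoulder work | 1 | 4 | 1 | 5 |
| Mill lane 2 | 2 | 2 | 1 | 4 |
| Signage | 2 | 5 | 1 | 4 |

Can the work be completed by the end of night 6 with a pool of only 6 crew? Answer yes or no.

yes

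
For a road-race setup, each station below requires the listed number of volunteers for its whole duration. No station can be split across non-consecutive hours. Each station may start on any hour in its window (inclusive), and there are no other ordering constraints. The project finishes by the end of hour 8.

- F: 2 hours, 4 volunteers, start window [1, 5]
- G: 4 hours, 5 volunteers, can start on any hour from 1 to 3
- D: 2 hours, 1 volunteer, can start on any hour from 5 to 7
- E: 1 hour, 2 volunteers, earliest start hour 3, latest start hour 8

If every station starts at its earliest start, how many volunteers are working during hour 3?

At early start, hour 3 has: G, E.
Demand: 5 + 2 = 7.

7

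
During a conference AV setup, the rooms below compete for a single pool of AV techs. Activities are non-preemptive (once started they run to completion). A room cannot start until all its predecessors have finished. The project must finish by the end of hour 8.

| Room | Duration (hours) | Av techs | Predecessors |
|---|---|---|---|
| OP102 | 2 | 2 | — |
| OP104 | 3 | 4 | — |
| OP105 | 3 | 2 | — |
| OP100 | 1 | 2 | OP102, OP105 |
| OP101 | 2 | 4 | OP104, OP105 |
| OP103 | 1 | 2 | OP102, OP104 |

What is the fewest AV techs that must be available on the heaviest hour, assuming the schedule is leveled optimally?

Early-start (OP102@1, OP104@1, OP105@1, OP100@4, OP101@4, OP103@4) gives peak 8: h1:8  h2:8  h3:6  h4:8  h5:4  h6:0  h7:0  h8:0.
Shift OP105→3, OP100→6, OP101→6.
Schedule OP102@1, OP104@1, OP105@3, OP100@6, OP101@6, OP103@4: h1:6  h2:6  h3:6  h4:4  h5:2  h6:6  h7:4  h8:0 — peak 6.

6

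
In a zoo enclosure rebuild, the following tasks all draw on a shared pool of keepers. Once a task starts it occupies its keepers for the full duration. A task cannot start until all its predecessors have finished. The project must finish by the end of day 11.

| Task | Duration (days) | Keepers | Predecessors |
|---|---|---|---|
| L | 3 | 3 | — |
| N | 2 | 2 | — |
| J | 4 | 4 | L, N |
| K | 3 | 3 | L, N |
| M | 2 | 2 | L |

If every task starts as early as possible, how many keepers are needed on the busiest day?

9

Early-start schedule: L@1, N@1, J@4, K@4, M@4.
Load per day: day 1: 5, day 2: 5, day 3: 3, day 4: 9, day 5: 9, day 6: 7, day 7: 4, day 8: 0, day 9: 0, day 10: 0, day 11: 0.
Peak is 9.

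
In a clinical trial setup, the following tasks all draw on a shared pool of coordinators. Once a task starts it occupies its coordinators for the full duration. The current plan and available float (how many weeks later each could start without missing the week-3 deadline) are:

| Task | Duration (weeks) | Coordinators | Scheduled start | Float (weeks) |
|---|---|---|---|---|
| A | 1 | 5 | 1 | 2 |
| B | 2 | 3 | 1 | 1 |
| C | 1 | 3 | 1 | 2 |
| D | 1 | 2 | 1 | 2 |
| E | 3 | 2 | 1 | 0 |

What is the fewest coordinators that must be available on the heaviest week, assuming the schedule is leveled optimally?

8

Early-start (A@1, B@1, C@1, D@1, E@1) gives peak 15: w1:15  w2:5  w3:2.
Shift B→2, C→2, D→3.
Schedule A@1, B@2, C@2, D@3, E@1: w1:7  w2:8  w3:7 — peak 8.
Total coordinator-weeks = 22 over 3 weeks ⇒ peak ≥ ⌈22/3⌉ = 8, so 8 is optimal.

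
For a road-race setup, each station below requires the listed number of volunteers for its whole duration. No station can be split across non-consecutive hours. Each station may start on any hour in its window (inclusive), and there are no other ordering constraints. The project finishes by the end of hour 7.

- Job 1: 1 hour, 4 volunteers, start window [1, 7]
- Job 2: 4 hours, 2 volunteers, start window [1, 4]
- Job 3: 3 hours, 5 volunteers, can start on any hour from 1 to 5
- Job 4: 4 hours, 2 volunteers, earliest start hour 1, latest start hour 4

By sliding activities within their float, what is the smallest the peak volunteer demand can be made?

7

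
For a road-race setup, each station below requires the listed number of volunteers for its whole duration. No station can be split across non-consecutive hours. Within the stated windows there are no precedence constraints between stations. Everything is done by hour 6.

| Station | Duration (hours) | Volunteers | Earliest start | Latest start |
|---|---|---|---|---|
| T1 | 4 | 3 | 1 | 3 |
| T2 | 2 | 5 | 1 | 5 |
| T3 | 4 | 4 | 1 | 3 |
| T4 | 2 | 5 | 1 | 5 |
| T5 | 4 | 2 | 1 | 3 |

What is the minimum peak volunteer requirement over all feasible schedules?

10

Early-start (T1@1, T2@1, T3@1, T4@1, T5@1) gives peak 19: h1:19  h2:19  h3:9  h4:9  h5:0  h6:0.
Shift T3→3, T4→5.
Schedule T1@1, T2@1, T3@3, T4@5, T5@1: h1:10  h2:10  h3:9  h4:9  h5:9  h6:9 — peak 10.
Total volunteer-hours = 56 over 6 hours ⇒ peak ≥ ⌈56/6⌉ = 10, so 10 is optimal.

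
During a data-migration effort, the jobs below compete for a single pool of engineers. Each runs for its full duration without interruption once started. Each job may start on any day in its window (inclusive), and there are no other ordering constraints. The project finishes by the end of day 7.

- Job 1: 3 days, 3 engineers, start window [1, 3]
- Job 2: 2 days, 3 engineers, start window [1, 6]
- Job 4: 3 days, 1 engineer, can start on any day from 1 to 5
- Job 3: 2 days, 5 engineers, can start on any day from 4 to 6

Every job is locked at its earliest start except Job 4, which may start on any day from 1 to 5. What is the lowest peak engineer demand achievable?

6

Job 4@1: d1:7  d2:7  d3:4  d4:5  d5:5  d6:0  d7:0 → peak 7
Job 4@2: d1:6  d2:7  d3:4  d4:6  d5:5  d6:0  d7:0 → peak 7
Job 4@3: d1:6  d2:6  d3:4  d4:6  d5:6  d6:0  d7:0 → peak 6
Job 4@4: d1:6  d2:6  d3:3  d4:6  d5:6  d6:1  d7:0 → peak 6
Job 4@5: d1:6  d2:6  d3:3  d4:5  d5:6  d6:1  d7:1 → peak 6
Best is Job 4@3, peak 6.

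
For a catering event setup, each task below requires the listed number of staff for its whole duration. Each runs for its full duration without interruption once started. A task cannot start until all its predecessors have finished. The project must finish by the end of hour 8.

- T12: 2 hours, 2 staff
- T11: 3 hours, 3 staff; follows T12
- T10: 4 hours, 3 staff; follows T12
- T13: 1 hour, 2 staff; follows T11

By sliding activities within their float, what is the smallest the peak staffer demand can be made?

Schedule T12@1, T11@3, T10@3, T13@6: h1:2  h2:2  h3:6  h4:6  h5:6  h6:5  h7:0  h8:0 — peak 6.

6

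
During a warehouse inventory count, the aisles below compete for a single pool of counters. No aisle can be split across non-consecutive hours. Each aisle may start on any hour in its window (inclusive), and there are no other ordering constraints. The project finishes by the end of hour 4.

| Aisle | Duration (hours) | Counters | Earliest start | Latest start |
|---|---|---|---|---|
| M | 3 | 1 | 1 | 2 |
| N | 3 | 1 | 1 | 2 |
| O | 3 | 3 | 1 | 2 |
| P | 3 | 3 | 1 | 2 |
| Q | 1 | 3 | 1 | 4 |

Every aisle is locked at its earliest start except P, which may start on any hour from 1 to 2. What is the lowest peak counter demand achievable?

P@1: h1:11  h2:8  h3:8  h4:0 → peak 11
P@2: h1:8  h2:8  h3:8  h4:3 → peak 8
Best is P@2, peak 8.

8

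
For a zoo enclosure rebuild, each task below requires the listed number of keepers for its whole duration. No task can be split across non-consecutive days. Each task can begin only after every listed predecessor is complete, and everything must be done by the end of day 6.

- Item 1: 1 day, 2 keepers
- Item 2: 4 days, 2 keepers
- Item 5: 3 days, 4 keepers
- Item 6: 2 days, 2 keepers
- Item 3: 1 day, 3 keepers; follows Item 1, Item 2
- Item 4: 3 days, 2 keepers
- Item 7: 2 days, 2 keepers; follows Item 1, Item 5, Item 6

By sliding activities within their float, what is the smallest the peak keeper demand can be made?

Early-start (Item 1@1, Item 2@1, Item 5@1, Item 6@1, Item 3@5, Item 4@1, Item 7@4) gives peak 12: d1:12  d2:10  d3:8  d4:4  d5:5  d6:0.
Shift Item 6→2, Item 4→4.
Schedule Item 1@1, Item 2@1, Item 5@1, Item 6@2, Item 3@5, Item 4@4, Item 7@4: d1:8  d2:8  d3:8  d4:6  d5:7  d6:2 — peak 8.

8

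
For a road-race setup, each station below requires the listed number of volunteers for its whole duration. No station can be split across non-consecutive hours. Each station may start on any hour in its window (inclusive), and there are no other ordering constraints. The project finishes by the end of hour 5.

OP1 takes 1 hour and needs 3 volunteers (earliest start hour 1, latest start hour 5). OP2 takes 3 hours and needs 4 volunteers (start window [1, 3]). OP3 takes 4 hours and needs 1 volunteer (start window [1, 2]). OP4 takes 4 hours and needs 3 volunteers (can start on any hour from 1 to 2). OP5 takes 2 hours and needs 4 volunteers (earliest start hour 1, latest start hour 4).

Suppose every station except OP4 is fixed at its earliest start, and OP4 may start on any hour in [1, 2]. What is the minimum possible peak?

12

OP4@1: h1:15  h2:12  h3:8  h4:4  h5:0 → peak 15
OP4@2: h1:12  h2:12  h3:8  h4:4  h5:3 → peak 12
Best is OP4@2, peak 12.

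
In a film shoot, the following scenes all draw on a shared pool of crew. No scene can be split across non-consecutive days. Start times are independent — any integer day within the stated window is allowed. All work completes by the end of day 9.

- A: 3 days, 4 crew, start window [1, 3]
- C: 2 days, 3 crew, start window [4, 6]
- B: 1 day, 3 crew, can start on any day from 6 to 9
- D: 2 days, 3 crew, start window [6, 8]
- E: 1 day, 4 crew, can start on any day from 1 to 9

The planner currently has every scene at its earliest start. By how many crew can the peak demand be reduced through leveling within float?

4

Early-start peak: d1:8  d2:4  d3:4  d4:3  d5:3  d6:6  d7:3  d8:0  d9:0 ⇒ 8.
Leveled (A@1, C@4, B@6, D@7, E@9): d1:4  d2:4  d3:4  d4:3  d5:3  d6:3  d7:3  d8:3  d9:4 ⇒ 4.
Reduction 8 − 4 = 4.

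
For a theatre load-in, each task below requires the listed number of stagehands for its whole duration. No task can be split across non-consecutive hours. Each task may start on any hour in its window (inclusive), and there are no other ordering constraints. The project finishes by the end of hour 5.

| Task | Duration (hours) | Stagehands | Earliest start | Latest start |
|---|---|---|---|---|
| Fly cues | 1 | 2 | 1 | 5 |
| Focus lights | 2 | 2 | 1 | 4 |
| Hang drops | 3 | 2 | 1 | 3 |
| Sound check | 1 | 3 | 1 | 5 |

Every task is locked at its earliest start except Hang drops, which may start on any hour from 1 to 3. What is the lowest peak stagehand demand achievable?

7

Hang drops@1: h1:9  h2:4  h3:2  h4:0  h5:0 → peak 9
Hang drops@2: h1:7  h2:4  h3:2  h4:2  h5:0 → peak 7
Hang drops@3: h1:7  h2:2  h3:2  h4:2  h5:2 → peak 7
Best is Hang drops@2, peak 7.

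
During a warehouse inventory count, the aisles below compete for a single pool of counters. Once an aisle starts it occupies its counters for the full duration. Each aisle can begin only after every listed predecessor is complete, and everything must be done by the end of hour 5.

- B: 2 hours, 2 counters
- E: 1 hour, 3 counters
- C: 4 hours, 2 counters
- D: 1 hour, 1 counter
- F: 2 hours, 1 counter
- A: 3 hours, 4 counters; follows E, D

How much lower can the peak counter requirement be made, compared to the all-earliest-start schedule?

Early-start peak: h1:9  h2:9  h3:6  h4:6  h5:0 ⇒ 9.
Leveled (B@1, E@1, C@2, D@2, F@1, A@3): h1:6  h2:6  h3:6  h4:6  h5:6 ⇒ 6.
Reduction 9 − 6 = 3.

3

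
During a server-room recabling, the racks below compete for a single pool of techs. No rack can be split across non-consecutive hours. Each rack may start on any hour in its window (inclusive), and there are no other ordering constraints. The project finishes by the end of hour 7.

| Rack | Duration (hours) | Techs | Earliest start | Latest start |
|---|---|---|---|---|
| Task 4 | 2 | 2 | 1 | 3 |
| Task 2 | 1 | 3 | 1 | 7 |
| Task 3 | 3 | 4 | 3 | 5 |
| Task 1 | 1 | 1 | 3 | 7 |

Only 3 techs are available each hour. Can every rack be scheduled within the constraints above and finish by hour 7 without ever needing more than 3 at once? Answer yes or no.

no

The minimum achievable peak is 4; 3 < 4, so no feasible schedule stays within the cap.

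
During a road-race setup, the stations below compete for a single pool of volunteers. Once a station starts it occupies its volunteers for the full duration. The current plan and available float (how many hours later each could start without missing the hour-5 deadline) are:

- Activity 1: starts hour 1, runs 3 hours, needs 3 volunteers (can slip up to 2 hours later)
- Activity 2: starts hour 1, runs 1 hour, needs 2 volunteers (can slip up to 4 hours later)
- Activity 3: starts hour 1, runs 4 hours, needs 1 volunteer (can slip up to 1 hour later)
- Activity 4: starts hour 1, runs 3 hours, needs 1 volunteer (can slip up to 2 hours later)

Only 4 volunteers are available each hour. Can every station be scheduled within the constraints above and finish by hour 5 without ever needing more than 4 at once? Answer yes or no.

no

The minimum achievable peak is 5; 4 < 5, so no feasible schedule stays within the cap.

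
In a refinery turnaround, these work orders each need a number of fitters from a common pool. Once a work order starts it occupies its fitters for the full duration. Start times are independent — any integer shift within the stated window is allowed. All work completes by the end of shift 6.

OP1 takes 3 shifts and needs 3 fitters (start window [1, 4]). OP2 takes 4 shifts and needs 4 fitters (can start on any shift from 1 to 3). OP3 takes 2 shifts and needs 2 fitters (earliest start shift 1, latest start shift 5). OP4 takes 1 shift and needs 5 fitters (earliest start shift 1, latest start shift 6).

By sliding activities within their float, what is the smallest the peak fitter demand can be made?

7

Early-start (OP1@1, OP2@1, OP3@1, OP4@1) gives peak 14: s1:14  s2:9  s3:7  s4:4  s5:0  s6:0.
Shift OP3→4, OP4→5.
Schedule OP1@1, OP2@1, OP3@4, OP4@5: s1:7  s2:7  s3:7  s4:6  s5:7  s6:0 — peak 7.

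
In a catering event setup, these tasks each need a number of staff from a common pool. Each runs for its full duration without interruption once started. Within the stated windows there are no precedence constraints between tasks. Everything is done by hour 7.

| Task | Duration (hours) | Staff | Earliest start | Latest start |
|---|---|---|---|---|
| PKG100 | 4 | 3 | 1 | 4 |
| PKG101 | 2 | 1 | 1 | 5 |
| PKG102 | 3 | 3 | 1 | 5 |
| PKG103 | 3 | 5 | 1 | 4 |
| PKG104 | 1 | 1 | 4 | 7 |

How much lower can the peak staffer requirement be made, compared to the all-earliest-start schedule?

Early-start peak: h1:12  h2:12  h3:11  h4:4  h5:0  h6:0  h7:0 ⇒ 12.
Leveled (PKG100@4, PKG101@1, PKG102@4, PKG103@1, PKG104@7): h1:6  h2:6  h3:5  h4:6  h5:6  h6:6  h7:4 ⇒ 6.
Reduction 12 − 6 = 6.

6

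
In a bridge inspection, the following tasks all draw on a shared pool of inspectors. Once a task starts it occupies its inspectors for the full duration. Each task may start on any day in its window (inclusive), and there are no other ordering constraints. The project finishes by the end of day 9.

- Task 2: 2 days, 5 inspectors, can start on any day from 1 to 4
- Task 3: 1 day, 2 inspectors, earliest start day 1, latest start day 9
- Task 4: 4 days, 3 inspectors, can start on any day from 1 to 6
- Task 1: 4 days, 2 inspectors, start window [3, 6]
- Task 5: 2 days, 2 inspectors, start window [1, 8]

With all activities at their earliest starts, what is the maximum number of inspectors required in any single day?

12

Early-start schedule: Task 2@1, Task 3@1, Task 4@1, Task 1@3, Task 5@1.
Load per day: day 1: 12, day 2: 10, day 3: 5, day 4: 5, day 5: 2, day 6: 2, day 7: 0, day 8: 0, day 9: 0.
Peak is 12.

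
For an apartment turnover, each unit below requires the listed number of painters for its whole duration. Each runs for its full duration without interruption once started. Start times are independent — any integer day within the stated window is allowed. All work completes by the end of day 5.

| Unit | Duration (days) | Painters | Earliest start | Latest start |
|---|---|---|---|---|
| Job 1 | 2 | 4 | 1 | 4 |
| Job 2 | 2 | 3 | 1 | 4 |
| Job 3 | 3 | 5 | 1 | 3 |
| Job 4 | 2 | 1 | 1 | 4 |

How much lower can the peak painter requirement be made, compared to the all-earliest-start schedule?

6

Early-start peak: d1:13  d2:13  d3:5  d4:0  d5:0 ⇒ 13.
Leveled (Job 1@1, Job 2@1, Job 3@3, Job 4@3): d1:7  d2:7  d3:6  d4:6  d5:5 ⇒ 7.
Reduction 13 − 7 = 6.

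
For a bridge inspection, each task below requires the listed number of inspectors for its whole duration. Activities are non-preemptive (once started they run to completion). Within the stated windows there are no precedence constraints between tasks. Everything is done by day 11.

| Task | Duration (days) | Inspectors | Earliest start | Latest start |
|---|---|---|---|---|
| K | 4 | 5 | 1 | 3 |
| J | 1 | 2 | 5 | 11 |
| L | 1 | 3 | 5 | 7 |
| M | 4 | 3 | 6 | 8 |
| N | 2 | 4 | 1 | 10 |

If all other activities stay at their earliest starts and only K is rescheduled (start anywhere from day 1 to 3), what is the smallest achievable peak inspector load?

9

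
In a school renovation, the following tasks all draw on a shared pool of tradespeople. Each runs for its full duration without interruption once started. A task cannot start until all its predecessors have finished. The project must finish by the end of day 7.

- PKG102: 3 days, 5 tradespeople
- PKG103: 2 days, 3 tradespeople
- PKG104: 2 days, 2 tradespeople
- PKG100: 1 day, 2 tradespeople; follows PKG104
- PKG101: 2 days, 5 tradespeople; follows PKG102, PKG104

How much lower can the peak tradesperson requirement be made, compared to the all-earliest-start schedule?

Early-start peak: d1:10  d2:10  d3:7  d4:5  d5:5  d6:0  d7:0 ⇒ 10.
Leveled (PKG102@1, PKG103@4, PKG104@1, PKG100@3, PKG101@6): d1:7  d2:7  d3:7  d4:3  d5:3  d6:5  d7:5 ⇒ 7.
Reduction 10 − 7 = 3.

3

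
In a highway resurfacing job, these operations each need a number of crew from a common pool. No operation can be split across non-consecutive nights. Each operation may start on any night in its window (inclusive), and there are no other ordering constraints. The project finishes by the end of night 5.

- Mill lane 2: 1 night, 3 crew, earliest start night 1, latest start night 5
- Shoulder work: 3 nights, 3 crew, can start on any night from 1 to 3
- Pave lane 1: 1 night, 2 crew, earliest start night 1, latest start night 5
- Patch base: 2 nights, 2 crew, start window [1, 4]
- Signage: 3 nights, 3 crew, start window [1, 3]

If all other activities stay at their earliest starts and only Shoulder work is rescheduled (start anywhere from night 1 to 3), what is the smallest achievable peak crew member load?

10

Shoulder work@1: n1:13  n2:8  n3:6  n4:0  n5:0 → peak 13
Shoulder work@2: n1:10  n2:8  n3:6  n4:3  n5:0 → peak 10
Shoulder work@3: n1:10  n2:5  n3:6  n4:3  n5:3 → peak 10
Best is Shoulder work@2, peak 10.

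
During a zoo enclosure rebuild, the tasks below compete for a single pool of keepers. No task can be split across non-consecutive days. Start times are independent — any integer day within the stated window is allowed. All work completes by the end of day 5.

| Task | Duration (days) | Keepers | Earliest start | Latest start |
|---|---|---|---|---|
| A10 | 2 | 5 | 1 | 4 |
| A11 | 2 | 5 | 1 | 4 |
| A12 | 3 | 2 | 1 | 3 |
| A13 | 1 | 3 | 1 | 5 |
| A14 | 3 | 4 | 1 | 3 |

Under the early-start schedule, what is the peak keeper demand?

19

Early-start schedule: A10@1, A11@1, A12@1, A13@1, A14@1.
Load per day: day 1: 19, day 2: 16, day 3: 6, day 4: 0, day 5: 0.
Peak is 19.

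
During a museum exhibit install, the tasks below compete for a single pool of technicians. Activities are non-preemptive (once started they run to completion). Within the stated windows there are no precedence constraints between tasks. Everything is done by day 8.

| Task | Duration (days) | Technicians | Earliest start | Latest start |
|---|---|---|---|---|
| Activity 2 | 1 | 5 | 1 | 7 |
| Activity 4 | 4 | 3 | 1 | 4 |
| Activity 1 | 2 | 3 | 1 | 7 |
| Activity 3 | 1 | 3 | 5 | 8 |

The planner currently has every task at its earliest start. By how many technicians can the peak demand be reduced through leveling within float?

6

Early-start peak: d1:11  d2:6  d3:3  d4:3  d5:3  d6:0  d7:0  d8:0 ⇒ 11.
Leveled (Activity 2@1, Activity 4@2, Activity 1@6, Activity 3@8): d1:5  d2:3  d3:3  d4:3  d5:3  d6:3  d7:3  d8:3 ⇒ 5.
Reduction 11 − 5 = 6.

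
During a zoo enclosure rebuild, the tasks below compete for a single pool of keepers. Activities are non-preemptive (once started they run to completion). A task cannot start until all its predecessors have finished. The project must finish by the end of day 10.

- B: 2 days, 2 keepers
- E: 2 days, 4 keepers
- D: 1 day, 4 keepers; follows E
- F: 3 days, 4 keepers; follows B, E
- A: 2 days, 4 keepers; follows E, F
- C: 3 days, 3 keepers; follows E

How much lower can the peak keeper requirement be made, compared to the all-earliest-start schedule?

Early-start peak: d1:6  d2:6  d3:11  d4:7  d5:7  d6:4  d7:4  d8:0  d9:0  d10:0 ⇒ 11.
Leveled (B@1, E@1, D@3, F@4, A@7, C@3): d1:6  d2:6  d3:7  d4:7  d5:7  d6:4  d7:4  d8:4  d9:0  d10:0 ⇒ 7.
Reduction 11 − 7 = 4.

4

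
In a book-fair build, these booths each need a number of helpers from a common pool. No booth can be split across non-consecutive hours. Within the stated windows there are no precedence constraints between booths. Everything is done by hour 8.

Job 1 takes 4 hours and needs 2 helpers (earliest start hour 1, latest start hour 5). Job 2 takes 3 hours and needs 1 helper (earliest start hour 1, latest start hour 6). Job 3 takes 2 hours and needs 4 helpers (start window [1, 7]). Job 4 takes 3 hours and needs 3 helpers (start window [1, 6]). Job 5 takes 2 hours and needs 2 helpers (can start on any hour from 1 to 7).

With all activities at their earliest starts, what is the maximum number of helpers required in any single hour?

Early-start schedule: Job 1@1, Job 2@1, Job 3@1, Job 4@1, Job 5@1.
Load per hour: hour 1: 12, hour 2: 12, hour 3: 6, hour 4: 2, hour 5: 0, hour 6: 0, hour 7: 0, hour 8: 0.
Peak is 12.

12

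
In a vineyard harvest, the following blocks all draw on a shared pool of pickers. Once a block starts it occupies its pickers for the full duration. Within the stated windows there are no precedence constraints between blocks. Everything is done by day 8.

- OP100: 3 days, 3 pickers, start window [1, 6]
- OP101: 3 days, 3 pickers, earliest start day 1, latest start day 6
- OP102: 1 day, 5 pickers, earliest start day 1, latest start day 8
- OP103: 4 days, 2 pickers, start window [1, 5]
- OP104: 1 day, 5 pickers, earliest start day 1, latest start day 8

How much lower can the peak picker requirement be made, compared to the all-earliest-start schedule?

13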